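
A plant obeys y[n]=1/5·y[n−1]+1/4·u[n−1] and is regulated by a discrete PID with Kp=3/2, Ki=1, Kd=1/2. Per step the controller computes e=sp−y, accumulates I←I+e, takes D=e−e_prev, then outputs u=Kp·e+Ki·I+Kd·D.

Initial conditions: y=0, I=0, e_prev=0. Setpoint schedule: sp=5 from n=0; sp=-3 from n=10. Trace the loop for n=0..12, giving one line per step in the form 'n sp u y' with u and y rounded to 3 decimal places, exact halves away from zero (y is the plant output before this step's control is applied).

0 5 15.000 0.000
1 5 6.250 3.750
2 5 13.688 2.313
3 5 10.941 3.884
4 5 13.959 3.512
5 5 13.220 4.192
6 5 14.514 4.144
7 5 14.405 4.457
8 5 14.998 4.493
9 5 15.057 4.648
10 -3 -8.651 4.694
11 -3 5.432 -1.224
12 -3 -6.314 1.113

(exact arithmetic carried between steps; '≈' marks a value shown rounded to 6 d.p. or computed from one; I and e_prev carry over from the previous line; the table rounds u and y to 3 d.p., halves away from zero)
n=0: y=0, sp=5, e=sp−y=5; I=5, D=e−e_prev=5; u=3/2·5+1·5+1/2·5=15; next y=1/5·0+1/4·15=3.75
n=1: y=3.75, sp=5, e=sp−y=1.25; I=6.25, D=e−e_prev=-3.75; u=3/2·1.25+1·6.25+1/2·(-3.75)=6.25; next y=1/5·3.75+1/4·6.25=2.3125
n=2: y=2.3125, sp=5, e=sp−y=2.6875; I=8.9375, D=e−e_prev=1.4375; u=3/2·2.6875+1·8.9375+1/2·1.4375=13.6875; next y=1/5·2.3125+1/4·13.6875=3.884375
n=3: y=3.884375, sp=5, e=sp−y=1.115625; I=10.053125, D=e−e_prev=-1.571875; u=3/2·1.115625+1·10.053125+1/2·(-1.571875)=10.940625; next y=1/5·3.884375+1/4·10.940625≈3.512031
n=4: y≈3.512031, sp=5, e=sp−y≈1.487969; I≈11.541094, D=e−e_prev≈0.372344; u=3/2·1.487969+1·11.541094+1/2·0.372344≈13.959219; next y=1/5·3.512031+1/4·13.959219≈4.192211
n=5: y≈4.192211, sp=5, e=sp−y≈0.807789; I≈12.348883, D=e−e_prev≈-0.680180; u=3/2·0.807789+1·12.348883+1/2·(-0.680180)≈13.220477; next y=1/5·4.192211+1/4·13.220477≈4.143561
n=6: y≈4.143561, sp=5, e=sp−y≈0.856439; I≈13.205321, D=e−e_prev≈0.048650; u=3/2·0.856439+1·13.205321+1/2·0.048650≈14.514304; next y=1/5·4.143561+1/4·14.514304≈4.457288
n=7: y≈4.457288, sp=5, e=sp−y≈0.542712; I≈13.748033, D=e−e_prev≈-0.313727; u=3/2·0.542712+1·13.748033+1/2·(-0.313727)≈14.405237; next y=1/5·4.457288+1/4·14.405237≈4.492767
n=8: y≈4.492767, sp=5, e=sp−y≈0.507233; I≈14.255266, D=e−e_prev≈-0.035479; u=3/2·0.507233+1·14.255266+1/2·(-0.035479)≈14.998376; next y=1/5·4.492767+1/4·14.998376≈4.648148
n=9: y≈4.648148, sp=5, e=sp−y≈0.351852; I≈14.607119, D=e−e_prev≈-0.155381; u=3/2·0.351852+1·14.607119+1/2·(-0.155381)≈15.057207; next y=1/5·4.648148+1/4·15.057207≈4.693931
n=10: y≈4.693931, sp=-3, e=sp−y≈-7.693931; I≈6.913187, D=e−e_prev≈-8.045784; u=3/2·(-7.693931)+1·6.913187+1/2·(-8.045784)≈-8.650601; next y=1/5·4.693931+1/4·(-8.650601)≈-1.223864
n=11: y≈-1.223864, sp=-3, e=sp−y≈-1.776136; I≈5.137051, D=e−e_prev≈5.917795; u=3/2·(-1.776136)+1·5.137051+1/2·5.917795≈5.431745; next y=1/5·(-1.223864)+1/4·5.431745≈1.113164
n=12: y≈1.113164, sp=-3, e=sp−y≈-4.113164; I≈1.023888, D=e−e_prev≈-2.337028; u=3/2·(-4.113164)+1·1.023888+1/2·(-2.337028)≈-6.314371; next y=1/5·1.113164+1/4·(-6.314371)≈-1.355960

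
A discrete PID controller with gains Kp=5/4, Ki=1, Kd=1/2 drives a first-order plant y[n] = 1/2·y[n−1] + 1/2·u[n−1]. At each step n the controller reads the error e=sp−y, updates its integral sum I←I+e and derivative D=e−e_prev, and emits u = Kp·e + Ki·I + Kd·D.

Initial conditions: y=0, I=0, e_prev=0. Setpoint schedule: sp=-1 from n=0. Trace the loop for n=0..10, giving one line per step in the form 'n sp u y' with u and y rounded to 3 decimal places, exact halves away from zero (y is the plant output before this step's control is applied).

0 -1 -2.750 0.000
1 -1 0.531 -1.375
2 -1 -2.402 -0.422
3 -1 0.219 -1.412
4 -1 -2.107 -0.596
5 -1 -0.026 -1.352
6 -1 -1.875 -0.689
7 -1 -0.224 -1.282
8 -1 -1.693 -0.753
9 -1 -0.383 -1.223
10 -1 -1.550 -0.803

(exact arithmetic carried between steps; '≈' marks a value shown rounded to 6 d.p. or computed from one; I and e_prev carry over from the previous line; the table rounds u and y to 3 d.p., halves away from zero)
n=0: y=0, sp=-1, e=sp−y=-1; I=-1, D=e−e_prev=-1; u=5/4·(-1)+1·(-1)+1/2·(-1)=-2.75; next y=1/2·0+1/2·(-2.75)=-1.375
n=1: y=-1.375, sp=-1, e=sp−y=0.375; I=-0.625, D=e−e_prev=1.375; u=5/4·0.375+1·(-0.625)+1/2·1.375=0.53125; next y=1/2·(-1.375)+1/2·0.53125=-0.421875
n=2: y=-0.421875, sp=-1, e=sp−y=-0.578125; I=-1.203125, D=e−e_prev=-0.953125; u=5/4·(-0.578125)+1·(-1.203125)+1/2·(-0.953125)≈-2.402344; next y=1/2·(-0.421875)+1/2·(-2.402344)≈-1.412109
n=3: y≈-1.412109, sp=-1, e=sp−y≈0.412109; I≈-0.791016, D=e−e_prev≈0.990234; u=5/4·0.412109+1·(-0.791016)+1/2·0.990234≈0.219238; next y=1/2·(-1.412109)+1/2·0.219238≈-0.596436
n=4: y≈-0.596436, sp=-1, e=sp−y≈-0.403564; I≈-1.194580, D=e−e_prev≈-0.815674; u=5/4·(-0.403564)+1·(-1.194580)+1/2·(-0.815674)≈-2.106873; next y=1/2·(-0.596436)+1/2·(-2.106873)≈-1.351654
n=5: y≈-1.351654, sp=-1, e=sp−y≈0.351654; I≈-0.842926, D=e−e_prev≈0.755219; u=5/4·0.351654+1·(-0.842926)+1/2·0.755219≈-0.025749; next y=1/2·(-1.351654)+1/2·(-0.025749)≈-0.688702
n=6: y≈-0.688702, sp=-1, e=sp−y≈-0.311298; I≈-1.154224, D=e−e_prev≈-0.662952; u=5/4·(-0.311298)+1·(-1.154224)+1/2·(-0.662952)≈-1.874824; next y=1/2·(-0.688702)+1/2·(-1.874824)≈-1.281763
n=7: y≈-1.281763, sp=-1, e=sp−y≈0.281763; I≈-0.872462, D=e−e_prev≈0.593061; u=5/4·0.281763+1·(-0.872462)+1/2·0.593061≈-0.223728; next y=1/2·(-1.281763)+1/2·(-0.223728)≈-0.752745
n=8: y≈-0.752745, sp=-1, e=sp−y≈-0.247255; I≈-1.119716, D=e−e_prev≈-0.529017; u=5/4·(-0.247255)+1·(-1.119716)+1/2·(-0.529017)≈-1.693293; next y=1/2·(-0.752745)+1/2·(-1.693293)≈-1.223019
n=9: y≈-1.223019, sp=-1, e=sp−y≈0.223019; I≈-0.896697, D=e−e_prev≈0.470274; u=5/4·0.223019+1·(-0.896697)+1/2·0.470274≈-0.382786; next y=1/2·(-1.223019)+1/2·(-0.382786)≈-0.802903
n=10: y≈-0.802903, sp=-1, e=sp−y≈-0.197097; I≈-1.093794, D=e−e_prev≈-0.420117; u=5/4·(-0.197097)+1·(-1.093794)+1/2·(-0.420117)≈-1.550225; next y=1/2·(-0.802903)+1/2·(-1.550225)≈-1.176564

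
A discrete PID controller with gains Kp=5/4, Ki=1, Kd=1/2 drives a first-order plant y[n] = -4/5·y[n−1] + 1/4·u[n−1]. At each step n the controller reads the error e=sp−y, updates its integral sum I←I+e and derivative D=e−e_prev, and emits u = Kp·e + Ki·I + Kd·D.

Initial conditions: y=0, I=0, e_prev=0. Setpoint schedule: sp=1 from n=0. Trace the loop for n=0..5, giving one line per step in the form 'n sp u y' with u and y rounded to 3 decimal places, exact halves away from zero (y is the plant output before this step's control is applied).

(exact arithmetic carried between steps; '≈' marks a value shown rounded to 6 d.p. or computed from one; I and e_prev carry over from the previous line; the table rounds u and y to 3 d.p., halves away from zero)
n=0: y=0, sp=1, e=sp−y=1; I=1, D=e−e_prev=1; u=5/4·1+1·1+1/2·1=2.75; next y=-4/5·0+1/4·2.75=0.6875
n=1: y=0.6875, sp=1, e=sp−y=0.3125; I=1.3125, D=e−e_prev=-0.6875; u=5/4·0.3125+1·1.3125+1/2·(-0.6875)=1.359375; next y=-4/5·0.6875+1/4·1.359375≈-0.210156
n=2: y≈-0.210156, sp=1, e=sp−y≈1.210156; I≈2.522656, D=e−e_prev≈0.897656; u=5/4·1.210156+1·2.522656+1/2·0.897656≈4.484180; next y=-4/5·(-0.210156)+1/4·4.484180≈1.289170
n=3: y≈1.289170, sp=1, e=sp−y≈-0.289170; I≈2.233486, D=e−e_prev≈-1.499326; u=5/4·(-0.289170)+1·2.233486+1/2·(-1.499326)≈1.122361; next y=-4/5·1.289170+1/4·1.122361≈-0.750746
n=4: y≈-0.750746, sp=1, e=sp−y≈1.750746; I≈3.984232, D=e−e_prev≈2.039916; u=5/4·1.750746+1·3.984232+1/2·2.039916≈7.192622; next y=-4/5·(-0.750746)+1/4·7.192622≈2.398752
n=5: y≈2.398752, sp=1, e=sp−y≈-1.398752; I≈2.585480, D=e−e_prev≈-3.149498; u=5/4·(-1.398752)+1·2.585480+1/2·(-3.149498)≈-0.737709; next y=-4/5·2.398752+1/4·(-0.737709)≈-2.103429

0 1 2.750 0.000
1 1 1.359 0.688
2 1 4.484 -0.210
3 1 1.122 1.289
4 1 7.193 -0.751
5 1 -0.738 2.399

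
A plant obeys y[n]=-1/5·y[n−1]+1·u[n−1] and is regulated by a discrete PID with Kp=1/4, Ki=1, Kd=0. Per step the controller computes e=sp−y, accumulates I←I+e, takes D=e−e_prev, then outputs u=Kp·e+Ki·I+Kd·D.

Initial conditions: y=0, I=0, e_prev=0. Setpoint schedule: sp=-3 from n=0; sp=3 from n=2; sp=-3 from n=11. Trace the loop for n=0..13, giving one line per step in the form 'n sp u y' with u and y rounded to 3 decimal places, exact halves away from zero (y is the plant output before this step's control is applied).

0 -3 -3.750 0.000
1 -3 -2.063 -3.750
2 3 3.141 -1.313
3 3 1.559 3.403
4 3 4.312 0.878
5 3 2.361 4.136
6 3 4.478 1.534
7 3 2.647 4.171
8 3 4.424 1.813
9 3 2.801 4.061
10 3 4.330 1.988
11 -3 -4.588 3.933
12 -3 0.113 -5.375
13 -3 -5.716 1.188

(exact arithmetic carried between steps; '≈' marks a value shown rounded to 6 d.p. or computed from one; I and e_prev carry over from the previous line; the table rounds u and y to 3 d.p., halves away from zero)
n=0: y=0, sp=-3, e=sp−y=-3; I=-3, D=e−e_prev=-3; u=1/4·(-3)+1·(-3)+0·(-3)=-3.75; next y=-1/5·0+1·(-3.75)=-3.75
n=1: y=-3.75, sp=-3, e=sp−y=0.75; I=-2.25, D=e−e_prev=3.75; u=1/4·0.75+1·(-2.25)+0·3.75=-2.0625; next y=-1/5·(-3.75)+1·(-2.0625)=-1.3125
n=2: y=-1.3125, sp=3, e=sp−y=4.3125; I=2.0625, D=e−e_prev=3.5625; u=1/4·4.3125+1·2.0625+0·3.5625=3.140625; next y=-1/5·(-1.3125)+1·3.140625=3.403125
n=3: y=3.403125, sp=3, e=sp−y=-0.403125; I=1.659375, D=e−e_prev=-4.715625; u=1/4·(-0.403125)+1·1.659375+0·(-4.715625)≈1.558594; next y=-1/5·3.403125+1·1.558594≈0.877969
n=4: y≈0.877969, sp=3, e=sp−y≈2.122031; I≈3.781406, D=e−e_prev≈2.525156; u=1/4·2.122031+1·3.781406+0·2.525156≈4.311914; next y=-1/5·0.877969+1·4.311914≈4.136320
n=5: y≈4.136320, sp=3, e=sp−y≈-1.136320; I≈2.645086, D=e−e_prev≈-3.258352; u=1/4·(-1.136320)+1·2.645086+0·(-3.258352)≈2.361006; next y=-1/5·4.136320+1·2.361006≈1.533742
n=6: y≈1.533742, sp=3, e=sp−y≈1.466258; I≈4.111344, D=e−e_prev≈2.602579; u=1/4·1.466258+1·4.111344+0·2.602579≈4.477909; next y=-1/5·1.533742+1·4.477909≈4.171160
n=7: y≈4.171160, sp=3, e=sp−y≈-1.171160; I≈2.940184, D=e−e_prev≈-2.637419; u=1/4·(-1.171160)+1·2.940184+0·(-2.637419)≈2.647394; next y=-1/5·4.171160+1·2.647394≈1.813162
n=8: y≈1.813162, sp=3, e=sp−y≈1.186838; I≈4.127022, D=e−e_prev≈2.357999; u=1/4·1.186838+1·4.127022+0·2.357999≈4.423732; next y=-1/5·1.813162+1·4.423732≈4.061099
n=9: y≈4.061099, sp=3, e=sp−y≈-1.061099; I≈3.065923, D=e−e_prev≈-2.247938; u=1/4·(-1.061099)+1·3.065923+0·(-2.247938)≈2.800648; next y=-1/5·4.061099+1·2.800648≈1.988428
n=10: y≈1.988428, sp=3, e=sp−y≈1.011572; I≈4.077495, D=e−e_prev≈2.072671; u=1/4·1.011572+1·4.077495+0·2.072671≈4.330388; next y=-1/5·1.988428+1·4.330388≈3.932702
n=11: y≈3.932702, sp=-3, e=sp−y≈-6.932702; I≈-2.855207, D=e−e_prev≈-7.944274; u=1/4·(-6.932702)+1·(-2.855207)+0·(-7.944274)≈-4.588383; next y=-1/5·3.932702+1·(-4.588383)≈-5.374923
n=12: y≈-5.374923, sp=-3, e=sp−y≈2.374923; I≈-0.480284, D=e−e_prev≈9.307625; u=1/4·2.374923+1·(-0.480284)+0·9.307625≈0.113447; next y=-1/5·(-5.374923)+1·0.113447≈1.188431
n=13: y≈1.188431, sp=-3, e=sp−y≈-4.188431; I≈-4.668716, D=e−e_prev≈-6.563355; u=1/4·(-4.188431)+1·(-4.668716)+0·(-6.563355)≈-5.715823; next y=-1/5·1.188431+1·(-5.715823)≈-5.953510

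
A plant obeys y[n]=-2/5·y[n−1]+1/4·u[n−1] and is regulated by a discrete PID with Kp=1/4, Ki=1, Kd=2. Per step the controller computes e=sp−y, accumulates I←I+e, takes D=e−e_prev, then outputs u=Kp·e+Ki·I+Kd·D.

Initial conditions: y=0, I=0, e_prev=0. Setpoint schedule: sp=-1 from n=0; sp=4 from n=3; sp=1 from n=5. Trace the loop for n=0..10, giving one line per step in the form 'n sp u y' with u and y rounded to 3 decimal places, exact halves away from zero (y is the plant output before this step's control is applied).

(exact arithmetic carried between steps; '≈' marks a value shown rounded to 6 d.p. or computed from one; I and e_prev carry over from the previous line; the table rounds u and y to 3 d.p., halves away from zero)
n=0: y=0, sp=-1, e=sp−y=-1; I=-1, D=e−e_prev=-1; u=1/4·(-1)+1·(-1)+2·(-1)=-3.25; next y=-2/5·0+1/4·(-3.25)=-0.8125
n=1: y=-0.8125, sp=-1, e=sp−y=-0.1875; I=-1.1875, D=e−e_prev=0.8125; u=1/4·(-0.1875)+1·(-1.1875)+2·0.8125=0.390625; next y=-2/5·(-0.8125)+1/4·0.390625≈0.422656
n=2: y≈0.422656, sp=-1, e=sp−y≈-1.422656; I≈-2.610156, D=e−e_prev≈-1.235156; u=1/4·(-1.422656)+1·(-2.610156)+2·(-1.235156)≈-5.436133; next y=-2/5·0.422656+1/4·(-5.436133)≈-1.528096
n=3: y≈-1.528096, sp=4, e=sp−y≈5.528096; I≈2.917939, D=e−e_prev≈6.950752; u=1/4·5.528096+1·2.917939+2·6.950752≈18.201467; next y=-2/5·(-1.528096)+1/4·18.201467≈5.161605
n=4: y≈5.161605, sp=4, e=sp−y≈-1.161605; I≈1.756334, D=e−e_prev≈-6.689701; u=1/4·(-1.161605)+1·1.756334+2·(-6.689701)≈-11.913469; next y=-2/5·5.161605+1/4·(-11.913469)≈-5.043009
n=5: y≈-5.043009, sp=1, e=sp−y≈6.043009; I≈7.799344, D=e−e_prev≈7.204614; u=1/4·6.043009+1·7.799344+2·7.204614≈23.719324; next y=-2/5·(-5.043009)+1/4·23.719324≈7.947035
n=6: y≈7.947035, sp=1, e=sp−y≈-6.947035; I≈0.852309, D=e−e_prev≈-12.990044; u=1/4·(-6.947035)+1·0.852309+2·(-12.990044)≈-26.864538; next y=-2/5·7.947035+1/4·(-26.864538)≈-9.894948
n=7: y≈-9.894948, sp=1, e=sp−y≈10.894948; I≈11.747257, D=e−e_prev≈17.841983; u=1/4·10.894948+1·11.747257+2·17.841983≈50.154960; next y=-2/5·(-9.894948)+1/4·50.154960≈16.496719
n=8: y≈16.496719, sp=1, e=sp−y≈-15.496719; I≈-3.749462, D=e−e_prev≈-26.391668; u=1/4·(-15.496719)+1·(-3.749462)+2·(-26.391668)≈-60.406978; next y=-2/5·16.496719+1/4·(-60.406978)≈-21.700432
n=9: y≈-21.700432, sp=1, e=sp−y≈22.700432; I≈18.950970, D=e−e_prev≈38.197152; u=1/4·22.700432+1·18.950970+2·38.197152≈101.020381; next y=-2/5·(-21.700432)+1/4·101.020381≈33.935268
n=10: y≈33.935268, sp=1, e=sp−y≈-32.935268; I≈-13.984298, D=e−e_prev≈-55.635700; u=1/4·(-32.935268)+1·(-13.984298)+2·(-55.635700)≈-133.489516; next y=-2/5·33.935268+1/4·(-133.489516)≈-46.946486

0 -1 -3.250 0.000
1 -1 0.391 -0.813
2 -1 -5.436 0.423
3 4 18.201 -1.528
4 4 -11.913 5.162
5 1 23.719 -5.043
6 1 -26.865 7.947
7 1 50.155 -9.895
8 1 -60.407 16.497
9 1 101.020 -21.700
10 1 -133.490 33.935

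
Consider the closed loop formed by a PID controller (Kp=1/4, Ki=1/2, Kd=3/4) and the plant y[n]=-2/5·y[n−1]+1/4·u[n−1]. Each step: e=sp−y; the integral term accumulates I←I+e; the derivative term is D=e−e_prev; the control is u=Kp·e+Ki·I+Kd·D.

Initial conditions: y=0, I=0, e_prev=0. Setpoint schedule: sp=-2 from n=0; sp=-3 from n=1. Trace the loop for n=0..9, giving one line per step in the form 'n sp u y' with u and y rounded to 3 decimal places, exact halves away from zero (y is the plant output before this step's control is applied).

(exact arithmetic carried between steps; '≈' marks a value shown rounded to 6 d.p. or computed from one; I and e_prev carry over from the previous line; the table rounds u and y to 3 d.p., halves away from zero)
n=0: y=0, sp=-2, e=sp−y=-2; I=-2, D=e−e_prev=-2; u=1/4·(-2)+1/2·(-2)+3/4·(-2)=-3; next y=-2/5·0+1/4·(-3)=-0.75
n=1: y=-0.75, sp=-3, e=sp−y=-2.25; I=-4.25, D=e−e_prev=-0.25; u=1/4·(-2.25)+1/2·(-4.25)+3/4·(-0.25)=-2.875; next y=-2/5·(-0.75)+1/4·(-2.875)=-0.41875
n=2: y=-0.41875, sp=-3, e=sp−y=-2.58125; I=-6.83125, D=e−e_prev=-0.33125; u=1/4·(-2.58125)+1/2·(-6.83125)+3/4·(-0.33125)=-4.309375; next y=-2/5·(-0.41875)+1/4·(-4.309375)≈-0.909844
n=3: y≈-0.909844, sp=-3, e=sp−y≈-2.090156; I≈-8.921406, D=e−e_prev≈0.491094; u=1/4·(-2.090156)+1/2·(-8.921406)+3/4·0.491094≈-4.614922; next y=-2/5·(-0.909844)+1/4·(-4.614922)≈-0.789793
n=4: y≈-0.789793, sp=-3, e=sp−y≈-2.210207; I≈-11.131613, D=e−e_prev≈-0.120051; u=1/4·(-2.210207)+1/2·(-11.131613)+3/4·(-0.120051)≈-6.208396; next y=-2/5·(-0.789793)+1/4·(-6.208396)≈-1.236182
n=5: y≈-1.236182, sp=-3, e=sp−y≈-1.763818; I≈-12.895431, D=e−e_prev≈0.446389; u=1/4·(-1.763818)+1/2·(-12.895431)+3/4·0.446389≈-6.553878; next y=-2/5·(-1.236182)+1/4·(-6.553878)≈-1.143997
n=6: y≈-1.143997, sp=-3, e=sp−y≈-1.856003; I≈-14.751435, D=e−e_prev≈-0.092185; u=1/4·(-1.856003)+1/2·(-14.751435)+3/4·(-0.092185)≈-7.908857; next y=-2/5·(-1.143997)+1/4·(-7.908857)≈-1.519615
n=7: y≈-1.519615, sp=-3, e=sp−y≈-1.480385; I≈-16.231819, D=e−e_prev≈0.375619; u=1/4·(-1.480385)+1/2·(-16.231819)+3/4·0.375619≈-8.204292; next y=-2/5·(-1.519615)+1/4·(-8.204292)≈-1.443227
n=8: y≈-1.443227, sp=-3, e=sp−y≈-1.556773; I≈-17.788592, D=e−e_prev≈-0.076389; u=1/4·(-1.556773)+1/2·(-17.788592)+3/4·(-0.076389)≈-9.340781; next y=-2/5·(-1.443227)+1/4·(-9.340781)≈-1.757905
n=9: y≈-1.757905, sp=-3, e=sp−y≈-1.242095; I≈-19.030688, D=e−e_prev≈0.314678; u=1/4·(-1.242095)+1/2·(-19.030688)+3/4·0.314678≈-9.589859; next y=-2/5·(-1.757905)+1/4·(-9.589859)≈-1.694303

0 -2 -3.000 0.000
1 -3 -2.875 -0.750
2 -3 -4.309 -0.419
3 -3 -4.615 -0.910
4 -3 -6.208 -0.790
5 -3 -6.554 -1.236
6 -3 -7.909 -1.144
7 -3 -8.204 -1.520
8 -3 -9.341 -1.443
9 -3 -9.590 -1.758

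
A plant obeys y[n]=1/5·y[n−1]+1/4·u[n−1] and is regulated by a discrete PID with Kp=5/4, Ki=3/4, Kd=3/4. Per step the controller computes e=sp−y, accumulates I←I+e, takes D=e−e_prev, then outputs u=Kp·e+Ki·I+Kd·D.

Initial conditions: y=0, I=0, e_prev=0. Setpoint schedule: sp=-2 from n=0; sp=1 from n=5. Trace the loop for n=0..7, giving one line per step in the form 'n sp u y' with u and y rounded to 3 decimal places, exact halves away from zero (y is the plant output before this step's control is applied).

(exact arithmetic carried between steps; '≈' marks a value shown rounded to 6 d.p. or computed from one; I and e_prev carry over from the previous line; the table rounds u and y to 3 d.p., halves away from zero)
n=0: y=0, sp=-2, e=sp−y=-2; I=-2, D=e−e_prev=-2; u=5/4·(-2)+3/4·(-2)+3/4·(-2)=-5.5; next y=1/5·0+1/4·(-5.5)=-1.375
n=1: y=-1.375, sp=-2, e=sp−y=-0.625; I=-2.625, D=e−e_prev=1.375; u=5/4·(-0.625)+3/4·(-2.625)+3/4·1.375=-1.71875; next y=1/5·(-1.375)+1/4·(-1.71875)≈-0.704688
n=2: y≈-0.704688, sp=-2, e=sp−y≈-1.295313; I≈-3.920313, D=e−e_prev≈-0.670313; u=5/4·(-1.295313)+3/4·(-3.920313)+3/4·(-0.670313)≈-5.062109; next y=1/5·(-0.704688)+1/4·(-5.062109)≈-1.406465
n=3: y≈-1.406465, sp=-2, e=sp−y≈-0.593535; I≈-4.513848, D=e−e_prev≈0.701777; u=5/4·(-0.593535)+3/4·(-4.513848)+3/4·0.701777≈-3.600972; next y=1/5·(-1.406465)+1/4·(-3.600972)≈-1.181536
n=4: y≈-1.181536, sp=-2, e=sp−y≈-0.818464; I≈-5.332312, D=e−e_prev≈-0.224929; u=5/4·(-0.818464)+3/4·(-5.332312)+3/4·(-0.224929)≈-5.191011; next y=1/5·(-1.181536)+1/4·(-5.191011)≈-1.534060
n=5: y≈-1.534060, sp=1, e=sp−y≈2.534060; I≈-2.798252, D=e−e_prev≈3.352524; u=5/4·2.534060+3/4·(-2.798252)+3/4·3.352524≈3.583279; next y=1/5·(-1.534060)+1/4·3.583279≈0.589008
n=6: y≈0.589008, sp=1, e=sp−y≈0.410992; I≈-2.387260, D=e−e_prev≈-2.123068; u=5/4·0.410992+3/4·(-2.387260)+3/4·(-2.123068)≈-2.869005; next y=1/5·0.589008+1/4·(-2.869005)≈-0.599450
n=7: y≈-0.599450, sp=1, e=sp−y≈1.599450; I≈-0.787810, D=e−e_prev≈1.188457; u=5/4·1.599450+3/4·(-0.787810)+3/4·1.188457≈2.299798; next y=1/5·(-0.599450)+1/4·2.299798≈0.455060

0 -2 -5.500 0.000
1 -2 -1.719 -1.375
2 -2 -5.062 -0.705
3 -2 -3.601 -1.406
4 -2 -5.191 -1.182
5 1 3.583 -1.534
6 1 -2.869 0.589
7 1 2.300 -0.599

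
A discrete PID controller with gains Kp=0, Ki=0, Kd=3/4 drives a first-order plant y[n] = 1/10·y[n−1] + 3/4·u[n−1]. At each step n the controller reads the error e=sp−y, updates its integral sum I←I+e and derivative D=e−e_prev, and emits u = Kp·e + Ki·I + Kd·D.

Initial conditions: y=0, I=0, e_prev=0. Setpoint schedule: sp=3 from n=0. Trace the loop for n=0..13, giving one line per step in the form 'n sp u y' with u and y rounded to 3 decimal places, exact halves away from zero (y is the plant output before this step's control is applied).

0 3 2.250 0.000
1 3 -1.266 1.688
2 3 1.851 -0.780
3 3 -1.568 1.310
4 3 1.766 -1.045
5 3 -1.699 1.220
6 3 1.779 -1.152
7 3 -1.779 1.219
8 3 1.823 -1.212
9 3 -1.844 1.246
10 3 1.878 -1.258
11 3 -1.906 1.283
12 3 1.938 -1.301
13 3 -1.968 1.323

(exact arithmetic carried between steps; '≈' marks a value shown rounded to 6 d.p. or computed from one; I and e_prev carry over from the previous line; the table rounds u and y to 3 d.p., halves away from zero)
n=0: y=0, sp=3, e=sp−y=3; I=3, D=e−e_prev=3; u=0·3+0·3+3/4·3=2.25; next y=1/10·0+3/4·2.25=1.6875
n=1: y=1.6875, sp=3, e=sp−y=1.3125; I=4.3125, D=e−e_prev=-1.6875; u=0·1.3125+0·4.3125+3/4·(-1.6875)=-1.265625; next y=1/10·1.6875+3/4·(-1.265625)≈-0.780469
n=2: y≈-0.780469, sp=3, e=sp−y≈3.780469; I≈8.092969, D=e−e_prev≈2.467969; u=0·3.780469+0·8.092969+3/4·2.467969≈1.850977; next y=1/10·(-0.780469)+3/4·1.850977≈1.310186
n=3: y≈1.310186, sp=3, e=sp−y≈1.689814; I≈9.782783, D=e−e_prev≈-2.090654; u=0·1.689814+0·9.782783+3/4·(-2.090654)≈-1.567991; next y=1/10·1.310186+3/4·(-1.567991)≈-1.044974
n=4: y≈-1.044974, sp=3, e=sp−y≈4.044974; I≈13.827758, D=e−e_prev≈2.355160; u=0·4.044974+0·13.827758+3/4·2.355160≈1.766370; next y=1/10·(-1.044974)+3/4·1.766370≈1.220280
n=5: y≈1.220280, sp=3, e=sp−y≈1.779720; I≈15.607478, D=e−e_prev≈-2.265255; u=0·1.779720+0·15.607478+3/4·(-2.265255)≈-1.698941; next y=1/10·1.220280+3/4·(-1.698941)≈-1.152178
n=6: y≈-1.152178, sp=3, e=sp−y≈4.152178; I≈19.759655, D=e−e_prev≈2.372458; u=0·4.152178+0·19.759655+3/4·2.372458≈1.779343; next y=1/10·(-1.152178)+3/4·1.779343≈1.219290
n=7: y≈1.219290, sp=3, e=sp−y≈1.780710; I≈21.540366, D=e−e_prev≈-2.371467; u=0·1.780710+0·21.540366+3/4·(-2.371467)≈-1.778601; next y=1/10·1.219290+3/4·(-1.778601)≈-1.212021
n=8: y≈-1.212021, sp=3, e=sp−y≈4.212021; I≈25.752387, D=e−e_prev≈2.431311; u=0·4.212021+0·25.752387+3/4·2.431311≈1.823483; next y=1/10·(-1.212021)+3/4·1.823483≈1.246410
n=9: y≈1.246410, sp=3, e=sp−y≈1.753590; I≈27.505977, D=e−e_prev≈-2.458432; u=0·1.753590+0·27.505977+3/4·(-2.458432)≈-1.843824; next y=1/10·1.246410+3/4·(-1.843824)≈-1.258227
n=10: y≈-1.258227, sp=3, e=sp−y≈4.258227; I≈31.764204, D=e−e_prev≈2.504637; u=0·4.258227+0·31.764204+3/4·2.504637≈1.878478; next y=1/10·(-1.258227)+3/4·1.878478≈1.283036
n=11: y≈1.283036, sp=3, e=sp−y≈1.716964; I≈33.481168, D=e−e_prev≈-2.541263; u=0·1.716964+0·33.481168+3/4·(-2.541263)≈-1.905947; next y=1/10·1.283036+3/4·(-1.905947)≈-1.301157
n=12: y≈-1.301157, sp=3, e=sp−y≈4.301157; I≈37.782324, D=e−e_prev≈2.584192; u=0·4.301157+0·37.782324+3/4·2.584192≈1.938144; next y=1/10·(-1.301157)+3/4·1.938144≈1.323493
n=13: y≈1.323493, sp=3, e=sp−y≈1.676507; I≈39.458832, D=e−e_prev≈-2.624649; u=0·1.676507+0·39.458832+3/4·(-2.624649)≈-1.968487; next y=1/10·1.323493+3/4·(-1.968487)≈-1.344016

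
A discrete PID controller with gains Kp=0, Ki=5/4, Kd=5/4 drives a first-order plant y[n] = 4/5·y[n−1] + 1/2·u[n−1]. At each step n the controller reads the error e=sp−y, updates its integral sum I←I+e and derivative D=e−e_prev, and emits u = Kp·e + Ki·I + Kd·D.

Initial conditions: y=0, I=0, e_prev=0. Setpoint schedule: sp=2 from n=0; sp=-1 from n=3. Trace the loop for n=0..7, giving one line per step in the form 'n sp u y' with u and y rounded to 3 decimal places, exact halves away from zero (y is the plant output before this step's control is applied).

(exact arithmetic carried between steps; '≈' marks a value shown rounded to 6 d.p. or computed from one; I and e_prev carry over from the previous line; the table rounds u and y to 3 d.p., halves away from zero)
n=0: y=0, sp=2, e=sp−y=2; I=2, D=e−e_prev=2; u=0·2+5/4·2+5/4·2=5; next y=4/5·0+1/2·5=2.5
n=1: y=2.5, sp=2, e=sp−y=-0.5; I=1.5, D=e−e_prev=-2.5; u=0·(-0.5)+5/4·1.5+5/4·(-2.5)=-1.25; next y=4/5·2.5+1/2·(-1.25)=1.375
n=2: y=1.375, sp=2, e=sp−y=0.625; I=2.125, D=e−e_prev=1.125; u=0·0.625+5/4·2.125+5/4·1.125=4.0625; next y=4/5·1.375+1/2·4.0625=3.13125
n=3: y=3.13125, sp=-1, e=sp−y=-4.13125; I=-2.00625, D=e−e_prev=-4.75625; u=0·(-4.13125)+5/4·(-2.00625)+5/4·(-4.75625)=-8.453125; next y=4/5·3.13125+1/2·(-8.453125)≈-1.721563
n=4: y≈-1.721563, sp=-1, e=sp−y≈0.721563; I≈-1.284688, D=e−e_prev≈4.852813; u=0·0.721563+5/4·(-1.284688)+5/4·4.852813≈4.460156; next y=4/5·(-1.721563)+1/2·4.460156≈0.852828
n=5: y≈0.852828, sp=-1, e=sp−y≈-1.852828; I≈-3.137516, D=e−e_prev≈-2.574391; u=0·(-1.852828)+5/4·(-3.137516)+5/4·(-2.574391)≈-7.139883; next y=4/5·0.852828+1/2·(-7.139883)≈-2.887679
n=6: y≈-2.887679, sp=-1, e=sp−y≈1.887679; I≈-1.249837, D=e−e_prev≈3.740507; u=0·1.887679+5/4·(-1.249837)+5/4·3.740507≈3.113338; next y=4/5·(-2.887679)+1/2·3.113338≈-0.753474
n=7: y≈-0.753474, sp=-1, e=sp−y≈-0.246526; I≈-1.496363, D=e−e_prev≈-2.134205; u=0·(-0.246526)+5/4·(-1.496363)+5/4·(-2.134205)≈-4.538209; next y=4/5·(-0.753474)+1/2·(-4.538209)≈-2.871884

0 2 5.000 0.000
1 2 -1.250 2.500
2 2 4.063 1.375
3 -1 -8.453 3.131
4 -1 4.460 -1.722
5 -1 -7.140 0.853
6 -1 3.113 -2.888
7 -1 -4.538 -0.753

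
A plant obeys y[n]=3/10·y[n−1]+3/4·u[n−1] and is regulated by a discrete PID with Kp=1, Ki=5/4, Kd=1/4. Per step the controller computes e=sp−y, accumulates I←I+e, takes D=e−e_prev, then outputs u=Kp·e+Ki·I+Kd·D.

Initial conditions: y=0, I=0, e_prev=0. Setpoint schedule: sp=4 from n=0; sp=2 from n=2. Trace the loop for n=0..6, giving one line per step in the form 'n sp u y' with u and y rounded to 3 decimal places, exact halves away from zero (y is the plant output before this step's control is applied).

(exact arithmetic carried between steps; '≈' marks a value shown rounded to 6 d.p. or computed from one; I and e_prev carry over from the previous line; the table rounds u and y to 3 d.p., halves away from zero)
n=0: y=0, sp=4, e=sp−y=4; I=4, D=e−e_prev=4; u=1·4+5/4·4+1/4·4=10; next y=3/10·0+3/4·10=7.5
n=1: y=7.5, sp=4, e=sp−y=-3.5; I=0.5, D=e−e_prev=-7.5; u=1·(-3.5)+5/4·0.5+1/4·(-7.5)=-4.75; next y=3/10·7.5+3/4·(-4.75)=-1.3125
n=2: y=-1.3125, sp=2, e=sp−y=3.3125; I=3.8125, D=e−e_prev=6.8125; u=1·3.3125+5/4·3.8125+1/4·6.8125=9.78125; next y=3/10·(-1.3125)+3/4·9.78125≈6.942188
n=3: y≈6.942188, sp=2, e=sp−y≈-4.942188; I≈-1.129688, D=e−e_prev≈-8.254688; u=1·(-4.942188)+5/4·(-1.129688)+1/4·(-8.254688)≈-8.417969; next y=3/10·6.942188+3/4·(-8.417969)≈-4.230820
n=4: y≈-4.230820, sp=2, e=sp−y≈6.230820; I≈5.101133, D=e−e_prev≈11.173008; u=1·6.230820+5/4·5.101133+1/4·11.173008≈15.400488; next y=3/10·(-4.230820)+3/4·15.400488≈10.281120
n=5: y≈10.281120, sp=2, e=sp−y≈-8.281120; I≈-3.179987, D=e−e_prev≈-14.511940; u=1·(-8.281120)+5/4·(-3.179987)+1/4·(-14.511940)≈-15.884089; next y=3/10·10.281120+3/4·(-15.884089)≈-8.828731
n=6: y≈-8.828731, sp=2, e=sp−y≈10.828731; I≈7.648744, D=e−e_prev≈19.109851; u=1·10.828731+5/4·7.648744+1/4·19.109851≈25.167123; next y=3/10·(-8.828731)+3/4·25.167123≈16.226723

0 4 10.000 0.000
1 4 -4.750 7.500
2 2 9.781 -1.313
3 2 -8.418 6.942
4 2 15.400 -4.231
5 2 -15.884 10.281
6 2 25.167 -8.829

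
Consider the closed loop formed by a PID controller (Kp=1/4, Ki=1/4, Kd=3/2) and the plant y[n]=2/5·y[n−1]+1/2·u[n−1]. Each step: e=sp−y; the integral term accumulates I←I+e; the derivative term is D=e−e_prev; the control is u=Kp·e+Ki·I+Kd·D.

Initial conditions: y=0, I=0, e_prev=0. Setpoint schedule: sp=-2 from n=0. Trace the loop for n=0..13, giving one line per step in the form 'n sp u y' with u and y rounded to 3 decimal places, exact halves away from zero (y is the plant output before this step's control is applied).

0 -2 -4.000 0.000
1 -2 2.500 -2.000
2 -2 -5.400 0.450
3 -2 3.603 -2.520
4 -2 -7.349 0.793
5 -2 5.223 -3.357
6 -2 -9.915 1.269
7 -2 7.644 -4.450
8 -2 -13.306 2.042
9 -2 11.178 -5.836
10 -2 -17.861 3.255
11 -2 16.228 -7.629
12 -2 -24.073 5.063
13 -2 23.347 -10.011

(exact arithmetic carried between steps; '≈' marks a value shown rounded to 6 d.p. or computed from one; I and e_prev carry over from the previous line; the table rounds u and y to 3 d.p., halves away from zero)
n=0: y=0, sp=-2, e=sp−y=-2; I=-2, D=e−e_prev=-2; u=1/4·(-2)+1/4·(-2)+3/2·(-2)=-4; next y=2/5·0+1/2·(-4)=-2
n=1: y=-2, sp=-2, e=sp−y=0; I=-2, D=e−e_prev=2; u=1/4·0+1/4·(-2)+3/2·2=2.5; next y=2/5·(-2)+1/2·2.5=0.45
n=2: y=0.45, sp=-2, e=sp−y=-2.45; I=-4.45, D=e−e_prev=-2.45; u=1/4·(-2.45)+1/4·(-4.45)+3/2·(-2.45)=-5.4; next y=2/5·0.45+1/2·(-5.4)=-2.52
n=3: y=-2.52, sp=-2, e=sp−y=0.52; I=-3.93, D=e−e_prev=2.97; u=1/4·0.52+1/4·(-3.93)+3/2·2.97=3.6025; next y=2/5·(-2.52)+1/2·3.6025=0.79325
n=4: y=0.79325, sp=-2, e=sp−y=-2.79325; I=-6.72325, D=e−e_prev=-3.31325; u=1/4·(-2.79325)+1/4·(-6.72325)+3/2·(-3.31325)=-7.349; next y=2/5·0.79325+1/2·(-7.349)=-3.3572
n=5: y=-3.3572, sp=-2, e=sp−y=1.3572; I=-5.36605, D=e−e_prev=4.15045; u=1/4·1.3572+1/4·(-5.36605)+3/2·4.15045≈5.223463; next y=2/5·(-3.3572)+1/2·5.223463≈1.268851
n=6: y≈1.268851, sp=-2, e=sp−y≈-3.268851; I≈-8.634901, D=e−e_prev≈-4.626051; u=1/4·(-3.268851)+1/4·(-8.634901)+3/2·(-4.626051)≈-9.915015; next y=2/5·1.268851+1/2·(-9.915015)≈-4.449967
n=7: y=-4.449967, sp=-2, e=sp−y=2.449967; I≈-6.184934, D=e−e_prev≈5.718818; u=1/4·2.449967+1/4·(-6.184934)+3/2·5.718818≈7.644486; next y=2/5·(-4.449967)+1/2·7.644486≈2.042256
n=8: y≈2.042256, sp=-2, e=sp−y≈-4.042256; I≈-10.227190, D=e−e_prev≈-6.492223; u=1/4·(-4.042256)+1/4·(-10.227190)+3/2·(-6.492223)≈-13.305696; next y=2/5·2.042256+1/2·(-13.305696)≈-5.835946
n=9: y≈-5.835946, sp=-2, e=sp−y≈3.835946; I≈-6.391245, D=e−e_prev≈7.878202; u=1/4·3.835946+1/4·(-6.391245)+3/2·7.878202≈11.178478; next y=2/5·(-5.835946)+1/2·11.178478≈3.254861
n=10: y≈3.254861, sp=-2, e=sp−y≈-5.254861; I≈-11.646105, D=e−e_prev≈-9.090806; u=1/4·(-5.254861)+1/4·(-11.646105)+3/2·(-9.090806)≈-17.861451; next y=2/5·3.254861+1/2·(-17.861451)≈-7.628781
n=11: y≈-7.628781, sp=-2, e=sp−y≈5.628781; I≈-6.017324, D=e−e_prev≈10.883642; u=1/4·5.628781+1/4·(-6.017324)+3/2·10.883642≈16.228327; next y=2/5·(-7.628781)+1/2·16.228327≈5.062651
n=12: y≈5.062651, sp=-2, e=sp−y≈-7.062651; I≈-13.079975, D=e−e_prev≈-12.691432; u=1/4·(-7.062651)+1/4·(-13.079975)+3/2·(-12.691432)≈-24.072805; next y=2/5·5.062651+1/2·(-24.072805)≈-10.011342
n=13: y≈-10.011342, sp=-2, e=sp−y≈8.011342; I≈-5.068633, D=e−e_prev≈15.073993; u=1/4·8.011342+1/4·(-5.068633)+3/2·15.073993≈23.346667; next y=2/5·(-10.011342)+1/2·23.346667≈7.668797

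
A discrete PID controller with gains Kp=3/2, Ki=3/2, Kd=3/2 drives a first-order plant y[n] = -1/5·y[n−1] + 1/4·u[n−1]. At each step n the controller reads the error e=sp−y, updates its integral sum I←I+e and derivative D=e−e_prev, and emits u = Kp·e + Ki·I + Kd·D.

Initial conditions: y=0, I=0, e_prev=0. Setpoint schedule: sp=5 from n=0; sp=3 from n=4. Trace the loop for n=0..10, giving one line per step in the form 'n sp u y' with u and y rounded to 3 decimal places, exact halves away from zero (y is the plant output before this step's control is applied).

0 5 22.500 0.000
1 5 -2.813 5.625
2 5 38.227 -1.828
3 5 -15.588 9.922
4 3 56.771 -5.881
5 3 -46.239 15.369
6 3 102.095 -14.634
7 3 -110.337 28.450
8 3 193.874 -33.274
9 3 -242.091 55.123
10 3 382.339 -71.547

(exact arithmetic carried between steps; '≈' marks a value shown rounded to 6 d.p. or computed from one; I and e_prev carry over from the previous line; the table rounds u and y to 3 d.p., halves away from zero)
n=0: y=0, sp=5, e=sp−y=5; I=5, D=e−e_prev=5; u=3/2·5+3/2·5+3/2·5=22.5; next y=-1/5·0+1/4·22.5=5.625
n=1: y=5.625, sp=5, e=sp−y=-0.625; I=4.375, D=e−e_prev=-5.625; u=3/2·(-0.625)+3/2·4.375+3/2·(-5.625)=-2.8125; next y=-1/5·5.625+1/4·(-2.8125)=-1.828125
n=2: y=-1.828125, sp=5, e=sp−y=6.828125; I=11.203125, D=e−e_prev=7.453125; u=3/2·6.828125+3/2·11.203125+3/2·7.453125≈38.226563; next y=-1/5·(-1.828125)+1/4·38.226563≈9.922266
n=3: y≈9.922266, sp=5, e=sp−y≈-4.922266; I≈6.280859, D=e−e_prev≈-11.750391; u=3/2·(-4.922266)+3/2·6.280859+3/2·(-11.750391)≈-15.587695; next y=-1/5·9.922266+1/4·(-15.587695)≈-5.881377
n=4: y≈-5.881377, sp=3, e=sp−y≈8.881377; I≈15.162236, D=e−e_prev≈13.803643; u=3/2·8.881377+3/2·15.162236+3/2·13.803643≈56.770884; next y=-1/5·(-5.881377)+1/4·56.770884≈15.368996
n=5: y≈15.368996, sp=3, e=sp−y≈-12.368996; I≈2.793240, D=e−e_prev≈-21.250373; u=3/2·(-12.368996)+3/2·2.793240+3/2·(-21.250373)≈-46.239194; next y=-1/5·15.368996+1/4·(-46.239194)≈-14.633598
n=6: y≈-14.633598, sp=3, e=sp−y≈17.633598; I≈20.426838, D=e−e_prev≈30.002594; u=3/2·17.633598+3/2·20.426838+3/2·30.002594≈102.094545; next y=-1/5·(-14.633598)+1/4·102.094545≈28.450356
n=7: y≈28.450356, sp=3, e=sp−y≈-25.450356; I≈-5.023518, D=e−e_prev≈-43.083954; u=3/2·(-25.450356)+3/2·(-5.023518)+3/2·(-43.083954)≈-110.336741; next y=-1/5·28.450356+1/4·(-110.336741)≈-33.274256
n=8: y≈-33.274256, sp=3, e=sp−y≈36.274256; I≈31.250739, D=e−e_prev≈61.724612; u=3/2·36.274256+3/2·31.250739+3/2·61.724612≈193.874411; next y=-1/5·(-33.274256)+1/4·193.874411≈55.123454
n=9: y≈55.123454, sp=3, e=sp−y≈-52.123454; I≈-20.872715, D=e−e_prev≈-88.397710; u=3/2·(-52.123454)+3/2·(-20.872715)+3/2·(-88.397710)≈-242.090820; next y=-1/5·55.123454+1/4·(-242.090820)≈-71.547396
n=10: y≈-71.547396, sp=3, e=sp−y≈74.547396; I≈53.674680, D=e−e_prev≈126.670850; u=3/2·74.547396+3/2·53.674680+3/2·126.670850≈382.339389; next y=-1/5·(-71.547396)+1/4·382.339389≈109.894326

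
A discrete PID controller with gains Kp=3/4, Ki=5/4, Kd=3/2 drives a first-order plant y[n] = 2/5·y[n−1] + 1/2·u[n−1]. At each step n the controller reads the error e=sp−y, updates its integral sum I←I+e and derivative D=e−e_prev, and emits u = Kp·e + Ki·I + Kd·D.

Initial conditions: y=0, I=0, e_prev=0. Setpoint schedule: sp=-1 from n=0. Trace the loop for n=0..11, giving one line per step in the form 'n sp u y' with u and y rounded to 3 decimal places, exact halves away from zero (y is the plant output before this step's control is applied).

0 -1 -3.500 0.000
1 -1 2.875 -1.750
2 -1 -7.519 0.738
3 -1 8.747 -3.464
4 -1 -17.058 2.988
5 -1 23.761 -7.334
6 -1 -40.787 8.947
7 -1 61.367 -16.815
8 -1 -100.211 23.958
9 -1 155.431 -40.522
10 -1 -248.987 61.506
11 -1 390.814 -99.891

(exact arithmetic carried between steps; '≈' marks a value shown rounded to 6 d.p. or computed from one; I and e_prev carry over from the previous line; the table rounds u and y to 3 d.p., halves away from zero)
n=0: y=0, sp=-1, e=sp−y=-1; I=-1, D=e−e_prev=-1; u=3/4·(-1)+5/4·(-1)+3/2·(-1)=-3.5; next y=2/5·0+1/2·(-3.5)=-1.75
n=1: y=-1.75, sp=-1, e=sp−y=0.75; I=-0.25, D=e−e_prev=1.75; u=3/4·0.75+5/4·(-0.25)+3/2·1.75=2.875; next y=2/5·(-1.75)+1/2·2.875=0.7375
n=2: y=0.7375, sp=-1, e=sp−y=-1.7375; I=-1.9875, D=e−e_prev=-2.4875; u=3/4·(-1.7375)+5/4·(-1.9875)+3/2·(-2.4875)=-7.51875; next y=2/5·0.7375+1/2·(-7.51875)=-3.464375
n=3: y=-3.464375, sp=-1, e=sp−y=2.464375; I=0.476875, D=e−e_prev=4.201875; u=3/4·2.464375+5/4·0.476875+3/2·4.201875≈8.747188; next y=2/5·(-3.464375)+1/2·8.747188≈2.987844
n=4: y≈2.987844, sp=-1, e=sp−y≈-3.987844; I≈-3.510969, D=e−e_prev≈-6.452219; u=3/4·(-3.987844)+5/4·(-3.510969)+3/2·(-6.452219)≈-17.057922; next y=2/5·2.987844+1/2·(-17.057922)≈-7.333823
n=5: y≈-7.333823, sp=-1, e=sp−y≈6.333823; I≈2.822855, D=e−e_prev≈10.321667; u=3/4·6.333823+5/4·2.822855+3/2·10.321667≈23.761437; next y=2/5·(-7.333823)+1/2·23.761437≈8.947189
n=6: y≈8.947189, sp=-1, e=sp−y≈-9.947189; I≈-7.124334, D=e−e_prev≈-16.281012; u=3/4·(-9.947189)+5/4·(-7.124334)+3/2·(-16.281012)≈-40.787328; next y=2/5·8.947189+1/2·(-40.787328)≈-16.814789
n=7: y≈-16.814789, sp=-1, e=sp−y≈15.814789; I≈8.690454, D=e−e_prev≈25.761978; u=3/4·15.814789+5/4·8.690454+3/2·25.761978≈61.367125; next y=2/5·(-16.814789)+1/2·61.367125≈23.957647
n=8: y≈23.957647, sp=-1, e=sp−y≈-24.957647; I≈-16.267193, D=e−e_prev≈-40.772436; u=3/4·(-24.957647)+5/4·(-16.267193)+3/2·(-40.772436)≈-100.210881; next y=2/5·23.957647+1/2·(-100.210881)≈-40.522381
n=9: y≈-40.522381, sp=-1, e=sp−y≈39.522381; I≈23.255188, D=e−e_prev≈64.480029; u=3/4·39.522381+5/4·23.255188+3/2·64.480029≈155.430814; next y=2/5·(-40.522381)+1/2·155.430814≈61.506455
n=10: y≈61.506455, sp=-1, e=sp−y≈-62.506455; I≈-39.251266, D=e−e_prev≈-102.028836; u=3/4·(-62.506455)+5/4·(-39.251266)+3/2·(-102.028836)≈-248.987178; next y=2/5·61.506455+1/2·(-248.987178)≈-99.891007
n=11: y≈-99.891007, sp=-1, e=sp−y≈98.891007; I≈59.639741, D=e−e_prev≈161.397462; u=3/4·98.891007+5/4·59.639741+3/2·161.397462≈390.814124; next y=2/5·(-99.891007)+1/2·390.814124≈155.450659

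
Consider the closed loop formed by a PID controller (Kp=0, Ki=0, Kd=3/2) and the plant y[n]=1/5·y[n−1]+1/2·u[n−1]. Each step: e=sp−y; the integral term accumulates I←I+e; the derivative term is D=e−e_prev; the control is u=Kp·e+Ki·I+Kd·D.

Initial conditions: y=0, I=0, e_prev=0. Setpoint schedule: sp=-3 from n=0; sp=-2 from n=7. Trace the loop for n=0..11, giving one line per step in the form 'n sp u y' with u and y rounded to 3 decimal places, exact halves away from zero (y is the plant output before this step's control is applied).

0 -3 -4.500 0.000
1 -3 3.375 -2.250
2 -3 -5.231 1.238
3 -3 5.408 -2.368
4 -3 -6.898 2.231
5 -3 7.850 -3.003
6 -3 -9.491 3.325
7 -2 12.608 -4.081
8 -2 -14.353 5.488
9 -2 17.350 -6.079
10 -2 -20.307 7.459
11 -2 24.181 -8.662

(exact arithmetic carried between steps; '≈' marks a value shown rounded to 6 d.p. or computed from one; I and e_prev carry over from the previous line; the table rounds u and y to 3 d.p., halves away from zero)
n=0: y=0, sp=-3, e=sp−y=-3; I=-3, D=e−e_prev=-3; u=0·(-3)+0·(-3)+3/2·(-3)=-4.5; next y=1/5·0+1/2·(-4.5)=-2.25
n=1: y=-2.25, sp=-3, e=sp−y=-0.75; I=-3.75, D=e−e_prev=2.25; u=0·(-0.75)+0·(-3.75)+3/2·2.25=3.375; next y=1/5·(-2.25)+1/2·3.375=1.2375
n=2: y=1.2375, sp=-3, e=sp−y=-4.2375; I=-7.9875, D=e−e_prev=-3.4875; u=0·(-4.2375)+0·(-7.9875)+3/2·(-3.4875)=-5.23125; next y=1/5·1.2375+1/2·(-5.23125)=-2.368125
n=3: y=-2.368125, sp=-3, e=sp−y=-0.631875; I=-8.619375, D=e−e_prev=3.605625; u=0·(-0.631875)+0·(-8.619375)+3/2·3.605625≈5.408438; next y=1/5·(-2.368125)+1/2·5.408438≈2.230594
n=4: y≈2.230594, sp=-3, e=sp−y≈-5.230594; I≈-13.849969, D=e−e_prev≈-4.598719; u=0·(-5.230594)+0·(-13.849969)+3/2·(-4.598719)≈-6.898078; next y=1/5·2.230594+1/2·(-6.898078)≈-3.002920
n=5: y≈-3.002920, sp=-3, e=sp−y≈0.002920; I≈-13.847048, D=e−e_prev≈5.233514; u=0·0.002920+0·(-13.847048)+3/2·5.233514≈7.850271; next y=1/5·(-3.002920)+1/2·7.850271≈3.324551
n=6: y≈3.324551, sp=-3, e=sp−y≈-6.324551; I≈-20.171600, D=e−e_prev≈-6.327472; u=0·(-6.324551)+0·(-20.171600)+3/2·(-6.327472)≈-9.491208; next y=1/5·3.324551+1/2·(-9.491208)≈-4.080694
n=7: y≈-4.080694, sp=-2, e=sp−y≈2.080694; I≈-18.090906, D=e−e_prev≈8.405245; u=0·2.080694+0·(-18.090906)+3/2·8.405245≈12.607868; next y=1/5·(-4.080694)+1/2·12.607868≈5.487795
n=8: y≈5.487795, sp=-2, e=sp−y≈-7.487795; I≈-25.578701, D=e−e_prev≈-9.568489; u=0·(-7.487795)+0·(-25.578701)+3/2·(-9.568489)≈-14.352733; next y=1/5·5.487795+1/2·(-14.352733)≈-6.078807
n=9: y≈-6.078807, sp=-2, e=sp−y≈4.078807; I≈-21.499894, D=e−e_prev≈11.566603; u=0·4.078807+0·(-21.499894)+3/2·11.566603≈17.349904; next y=1/5·(-6.078807)+1/2·17.349904≈7.459190
n=10: y≈7.459190, sp=-2, e=sp−y≈-9.459190; I≈-30.959084, D=e−e_prev≈-13.537998; u=0·(-9.459190)+0·(-30.959084)+3/2·(-13.537998)≈-20.306997; next y=1/5·7.459190+1/2·(-20.306997)≈-8.661660
n=11: y≈-8.661660, sp=-2, e=sp−y≈6.661660; I≈-24.297424, D=e−e_prev≈16.120851; u=0·6.661660+0·(-24.297424)+3/2·16.120851≈24.181276; next y=1/5·(-8.661660)+1/2·24.181276≈10.358306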